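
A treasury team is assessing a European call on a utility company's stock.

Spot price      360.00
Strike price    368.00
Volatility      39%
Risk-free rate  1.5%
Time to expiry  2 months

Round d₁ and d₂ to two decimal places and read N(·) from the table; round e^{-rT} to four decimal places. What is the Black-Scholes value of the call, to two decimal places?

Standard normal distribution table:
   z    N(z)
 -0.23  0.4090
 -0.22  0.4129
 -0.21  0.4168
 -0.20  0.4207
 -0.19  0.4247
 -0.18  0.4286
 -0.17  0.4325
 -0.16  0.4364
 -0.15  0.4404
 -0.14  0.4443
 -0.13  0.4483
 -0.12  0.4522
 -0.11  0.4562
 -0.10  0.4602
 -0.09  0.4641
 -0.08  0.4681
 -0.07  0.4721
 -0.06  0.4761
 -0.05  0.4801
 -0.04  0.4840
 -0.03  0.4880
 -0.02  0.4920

T = 0.1667;  σ√T = 0.1592
d₁ = [ln(360/368) + (0.015 + 0.39²/2)·0.1667] / 0.1592 = [-0.0220 + 0.0152] / 0.1592 = -0.0427 ⇒ -0.04
d₂ = d₁ − σ√T = -0.0427 − 0.1592 = -0.2020 ⇒ -0.20
exp(−rT) = exp(−0.015·0.1667) = 0.9975
C = 360·N(-0.04) − 368·0.9975·N(-0.20) = 360·0.4840 − 368·0.9975·0.4207 = 174.2400 − 154.4306 = 19.8094

19.81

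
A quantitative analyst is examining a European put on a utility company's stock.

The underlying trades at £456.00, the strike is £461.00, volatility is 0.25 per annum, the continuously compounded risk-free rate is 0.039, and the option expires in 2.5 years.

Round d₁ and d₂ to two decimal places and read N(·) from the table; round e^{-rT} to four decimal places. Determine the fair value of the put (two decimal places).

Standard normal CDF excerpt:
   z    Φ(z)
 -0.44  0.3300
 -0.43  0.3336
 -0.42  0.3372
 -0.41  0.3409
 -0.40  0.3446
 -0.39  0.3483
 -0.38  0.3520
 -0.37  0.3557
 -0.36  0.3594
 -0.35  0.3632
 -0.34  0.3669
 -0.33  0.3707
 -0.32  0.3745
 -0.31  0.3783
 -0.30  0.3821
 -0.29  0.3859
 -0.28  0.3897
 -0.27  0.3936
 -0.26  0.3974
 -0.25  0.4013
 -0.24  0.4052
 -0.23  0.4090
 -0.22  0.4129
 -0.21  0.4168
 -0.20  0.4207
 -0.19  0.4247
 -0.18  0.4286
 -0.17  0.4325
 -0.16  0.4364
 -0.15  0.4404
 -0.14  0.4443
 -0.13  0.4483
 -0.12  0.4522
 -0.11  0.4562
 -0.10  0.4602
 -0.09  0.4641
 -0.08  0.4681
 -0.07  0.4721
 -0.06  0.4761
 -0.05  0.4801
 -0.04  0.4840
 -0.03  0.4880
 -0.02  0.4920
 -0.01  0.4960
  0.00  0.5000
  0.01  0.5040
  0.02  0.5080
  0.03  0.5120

T = 2.5;  σ√T = 0.3953
d₁ = [ln(456/461) + (0.039 + 0.25²/2)·2.5] / 0.3953 = [-0.0109 + 0.1756] / 0.3953 = 0.4167 which rounds to 0.42
d₂ = d₁ − σ√T = 0.4167 − 0.3953 = 0.0214 which rounds to 0.02
exp(−rT) = exp(−0.039·2.5) = 0.9071
P = 461·0.9071·N(-0.02) − 456·N(-0.42) = 461·0.9071·0.4920 − 456·0.3372 = 205.7412 − 153.7632 = 51.9780

£51.98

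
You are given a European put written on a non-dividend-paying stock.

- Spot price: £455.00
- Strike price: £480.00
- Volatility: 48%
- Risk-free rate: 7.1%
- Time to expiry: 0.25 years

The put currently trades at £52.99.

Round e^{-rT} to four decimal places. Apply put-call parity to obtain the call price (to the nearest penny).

£36.44

exp(−rT) = exp(−0.071·0.25) = 0.9824
Put-call parity: C − P = S − K·e^(−rT) = 455 − 480·0.9824 = 455 − 471.5520 = -16.5520
C = P + (C − P) = 52.99 + (-16.5520) = 36.4380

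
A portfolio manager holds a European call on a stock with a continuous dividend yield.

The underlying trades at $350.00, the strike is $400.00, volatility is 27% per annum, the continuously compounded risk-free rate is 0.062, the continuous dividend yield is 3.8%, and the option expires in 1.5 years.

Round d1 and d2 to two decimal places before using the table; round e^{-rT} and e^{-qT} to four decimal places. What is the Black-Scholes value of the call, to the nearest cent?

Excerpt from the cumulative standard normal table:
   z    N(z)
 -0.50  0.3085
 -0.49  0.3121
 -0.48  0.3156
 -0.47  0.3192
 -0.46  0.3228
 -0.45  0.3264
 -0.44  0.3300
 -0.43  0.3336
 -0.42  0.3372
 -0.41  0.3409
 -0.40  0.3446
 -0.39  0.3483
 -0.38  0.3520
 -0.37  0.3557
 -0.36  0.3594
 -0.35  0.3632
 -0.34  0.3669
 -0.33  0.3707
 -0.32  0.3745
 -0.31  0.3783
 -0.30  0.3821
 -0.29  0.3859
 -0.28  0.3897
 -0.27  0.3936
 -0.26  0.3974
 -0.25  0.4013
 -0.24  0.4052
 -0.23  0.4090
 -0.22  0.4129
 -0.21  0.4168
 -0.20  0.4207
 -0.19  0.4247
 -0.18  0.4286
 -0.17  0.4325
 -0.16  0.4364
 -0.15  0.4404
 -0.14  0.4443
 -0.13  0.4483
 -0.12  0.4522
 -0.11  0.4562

$30.56

σ√T = 0.27 × 1.2247 = 0.3307
d₁ = [ln(350/400) + (0.062 − 0.038 + 0.27²/2)·1.5] / 0.3307 = [-0.1335 + 0.0907] / 0.3307 = -0.1296 which rounds to -0.13
d₂ = d₁ − σ√T = -0.1296 − 0.3307 = -0.4603 which rounds to -0.46
e^(−qT) = e^(−0.038·1.5) = 0.9446;  e^(−rT) = e^(−0.062·1.5) = 0.9112
N(d₁) = N(-0.13) = 0.4483;  N(d₂) = N(-0.46) = 0.3228
C = 350·0.9446·0.4483 − 400·0.9112·0.3228 = 148.2125 − 117.6541 = 30.5583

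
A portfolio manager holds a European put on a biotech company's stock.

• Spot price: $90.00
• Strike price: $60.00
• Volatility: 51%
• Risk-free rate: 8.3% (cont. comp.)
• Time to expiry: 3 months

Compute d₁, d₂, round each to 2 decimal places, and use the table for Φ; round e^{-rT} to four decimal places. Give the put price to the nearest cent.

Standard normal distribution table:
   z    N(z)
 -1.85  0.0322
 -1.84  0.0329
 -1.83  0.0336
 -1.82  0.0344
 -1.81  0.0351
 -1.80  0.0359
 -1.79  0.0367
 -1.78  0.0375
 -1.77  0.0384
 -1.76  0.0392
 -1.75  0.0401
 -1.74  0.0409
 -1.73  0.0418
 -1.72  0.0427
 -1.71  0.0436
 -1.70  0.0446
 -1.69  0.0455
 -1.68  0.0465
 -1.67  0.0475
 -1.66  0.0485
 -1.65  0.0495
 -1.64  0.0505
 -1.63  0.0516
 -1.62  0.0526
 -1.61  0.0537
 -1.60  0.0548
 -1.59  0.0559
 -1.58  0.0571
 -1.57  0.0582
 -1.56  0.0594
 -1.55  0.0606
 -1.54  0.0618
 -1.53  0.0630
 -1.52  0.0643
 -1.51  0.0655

$0.40

σ√T = 0.51 × 0.5000 = 0.2550
d₁ = [ln(90/60) + (0.083 + ½·0.51²)·0.25] / (σ√T) = (0.4055 + 0.0533) / 0.2550 = 1.7989 → 1.80
d₂ = 1.7989 − 0.2550 = 1.5439 → 1.54
e^(−rT) = e^(−0.083·0.25) = 0.9795
P = 60·0.9795·N(-1.54) − 90·N(-1.80) = 60·0.9795·0.0618 − 90·0.0359 = 3.6320 − 3.2310 = 0.4010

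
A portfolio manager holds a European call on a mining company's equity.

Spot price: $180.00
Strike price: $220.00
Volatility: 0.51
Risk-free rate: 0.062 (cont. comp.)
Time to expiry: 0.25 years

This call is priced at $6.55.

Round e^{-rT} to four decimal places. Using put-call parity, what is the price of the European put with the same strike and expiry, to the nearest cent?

e^(−rT) = e^(−0.062·0.25) = 0.9846
Put-call parity: C − P = S − K·e^(−rT) = 180 − 220·0.9846 = 180 − 216.6120 = -36.6120
P = C − (C − P) = 6.55 − (-36.6120) = 43.1620

$43.16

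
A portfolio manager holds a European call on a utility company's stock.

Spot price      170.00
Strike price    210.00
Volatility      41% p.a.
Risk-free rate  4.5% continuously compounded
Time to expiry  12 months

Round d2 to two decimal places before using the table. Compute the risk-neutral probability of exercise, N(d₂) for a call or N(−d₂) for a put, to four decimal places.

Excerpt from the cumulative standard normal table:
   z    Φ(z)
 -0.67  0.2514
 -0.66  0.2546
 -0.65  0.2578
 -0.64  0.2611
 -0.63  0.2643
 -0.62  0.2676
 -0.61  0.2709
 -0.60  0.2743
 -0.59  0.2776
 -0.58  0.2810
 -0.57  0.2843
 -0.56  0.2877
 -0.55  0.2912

0.2709

σ√T = 0.41·√1 = 0.4100
d₁ = [ln(170/210) + (0.045 + 0.41²/2)·1] / 0.4100 = [-0.2113 + 0.1290] / 0.4100 = -0.2006 which rounds to -0.20
d₂ = d₁ − σ√T = -0.2006 − 0.4100 = -0.6106 which rounds to -0.61
Pr(exercise) under Q = N(d₂) = 0.2709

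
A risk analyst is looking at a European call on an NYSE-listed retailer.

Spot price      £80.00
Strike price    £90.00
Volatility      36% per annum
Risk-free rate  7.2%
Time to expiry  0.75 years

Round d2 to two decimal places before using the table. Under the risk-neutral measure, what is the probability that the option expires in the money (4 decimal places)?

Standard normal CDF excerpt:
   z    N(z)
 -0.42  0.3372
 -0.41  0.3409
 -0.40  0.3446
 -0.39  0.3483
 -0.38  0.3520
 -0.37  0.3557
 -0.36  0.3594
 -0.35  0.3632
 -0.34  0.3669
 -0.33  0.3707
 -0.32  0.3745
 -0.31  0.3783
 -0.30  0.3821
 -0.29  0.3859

0.3594

T = 0.75;  σ√T = 0.3118
d₁ = [ln(80/90) + (0.072 + 0.36²/2)·0.75] / 0.3118 = [-0.1178 + 0.1026] / 0.3118 = -0.0487 ≈ -0.05
d₂ = d₁ − σ√T = -0.0487 − 0.3118 = -0.3605 ≈ -0.36
Pr(exercise) under Q = N(d₂) = 0.3594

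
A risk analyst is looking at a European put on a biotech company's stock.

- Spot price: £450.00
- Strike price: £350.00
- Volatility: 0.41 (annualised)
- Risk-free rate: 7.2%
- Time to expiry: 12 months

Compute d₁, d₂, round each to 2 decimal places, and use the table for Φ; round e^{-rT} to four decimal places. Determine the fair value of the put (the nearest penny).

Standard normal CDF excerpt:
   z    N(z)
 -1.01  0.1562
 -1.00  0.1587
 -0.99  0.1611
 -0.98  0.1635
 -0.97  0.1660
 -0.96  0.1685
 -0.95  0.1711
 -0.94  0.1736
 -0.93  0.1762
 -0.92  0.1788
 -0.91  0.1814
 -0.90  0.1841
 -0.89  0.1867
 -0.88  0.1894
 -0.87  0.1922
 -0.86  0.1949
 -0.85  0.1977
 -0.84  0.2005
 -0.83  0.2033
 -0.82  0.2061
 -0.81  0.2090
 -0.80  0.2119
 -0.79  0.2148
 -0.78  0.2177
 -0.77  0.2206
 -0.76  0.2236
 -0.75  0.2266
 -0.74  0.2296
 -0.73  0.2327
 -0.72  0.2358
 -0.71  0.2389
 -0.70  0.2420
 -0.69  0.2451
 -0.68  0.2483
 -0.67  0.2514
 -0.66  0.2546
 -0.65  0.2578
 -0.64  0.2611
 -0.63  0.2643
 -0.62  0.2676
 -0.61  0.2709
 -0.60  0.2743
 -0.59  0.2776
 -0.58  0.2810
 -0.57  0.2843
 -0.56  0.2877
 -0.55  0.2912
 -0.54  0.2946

σ√T = 0.41 × 1.0000 = 0.4100
d₁ = [ln(450/350) + (0.072 + 0.41²/2)·1] / 0.4100 = [0.2513 + 0.1560] / 0.4100 = 0.9936 → 0.99
d₂ = d₁ − σ√T = 0.9936 − 0.4100 = 0.5836 → 0.58
exp(−rT) = exp(−0.072·1) = 0.9305
N(−d₂) = N(-0.58) = 0.2810;  N(−d₁) = N(-0.99) = 0.1611
P = 350·0.9305·0.2810 − 450·0.1611 = 91.5147 − 72.4950 = 19.0197

£19.02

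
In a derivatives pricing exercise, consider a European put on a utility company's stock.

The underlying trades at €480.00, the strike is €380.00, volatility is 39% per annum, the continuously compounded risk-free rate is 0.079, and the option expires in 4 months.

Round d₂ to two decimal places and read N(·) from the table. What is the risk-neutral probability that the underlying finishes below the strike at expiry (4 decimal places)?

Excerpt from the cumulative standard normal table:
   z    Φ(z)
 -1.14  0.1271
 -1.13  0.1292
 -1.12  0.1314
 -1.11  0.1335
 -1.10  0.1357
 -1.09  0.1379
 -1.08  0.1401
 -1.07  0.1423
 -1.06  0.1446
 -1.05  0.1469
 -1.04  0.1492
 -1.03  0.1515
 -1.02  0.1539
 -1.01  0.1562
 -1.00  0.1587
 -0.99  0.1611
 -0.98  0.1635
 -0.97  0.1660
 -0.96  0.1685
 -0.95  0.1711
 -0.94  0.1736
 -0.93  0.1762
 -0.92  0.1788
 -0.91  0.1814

σ√T = 0.39 × 0.5774 = 0.2252
ln(S/K) + (r + σ²/2)T = ln(480/380) + (0.079 + 0.39²/2)·0.3333 = 0.2336 + 0.0517 = 0.2853
d₁ = 0.2853 / 0.2252 = 1.2671 ≈ 1.27
d₂ = d₁ − σ√T = 1.2671 − 0.2252 = 1.0419 ≈ 1.04
Risk-neutral Pr[S_T < K] = N(−d₂) = N(-1.04) = 0.1492

0.1492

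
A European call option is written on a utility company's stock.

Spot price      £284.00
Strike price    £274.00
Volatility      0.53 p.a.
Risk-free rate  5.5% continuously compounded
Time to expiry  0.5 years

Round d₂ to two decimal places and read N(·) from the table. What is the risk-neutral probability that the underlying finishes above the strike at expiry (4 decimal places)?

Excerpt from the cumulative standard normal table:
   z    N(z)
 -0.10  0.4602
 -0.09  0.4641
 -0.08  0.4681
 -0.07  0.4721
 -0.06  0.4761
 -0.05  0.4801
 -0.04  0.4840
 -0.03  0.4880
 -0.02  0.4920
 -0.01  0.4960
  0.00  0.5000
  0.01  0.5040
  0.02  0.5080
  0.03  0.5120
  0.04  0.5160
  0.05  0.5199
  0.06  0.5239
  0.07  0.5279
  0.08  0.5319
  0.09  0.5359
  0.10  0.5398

σ√T = 0.53·√0.5 = 0.3748
d₁ = [ln(284/274) + (0.055 + ½·0.53²)·0.5] / (σ√T) = (0.0358 + 0.0977) / 0.3748 = 0.3564 → 0.36
d₂ = 0.3564 − 0.3748 = -0.0184 → -0.02
Pr(exercise) under Q = N(d₂) = 0.4920

0.4920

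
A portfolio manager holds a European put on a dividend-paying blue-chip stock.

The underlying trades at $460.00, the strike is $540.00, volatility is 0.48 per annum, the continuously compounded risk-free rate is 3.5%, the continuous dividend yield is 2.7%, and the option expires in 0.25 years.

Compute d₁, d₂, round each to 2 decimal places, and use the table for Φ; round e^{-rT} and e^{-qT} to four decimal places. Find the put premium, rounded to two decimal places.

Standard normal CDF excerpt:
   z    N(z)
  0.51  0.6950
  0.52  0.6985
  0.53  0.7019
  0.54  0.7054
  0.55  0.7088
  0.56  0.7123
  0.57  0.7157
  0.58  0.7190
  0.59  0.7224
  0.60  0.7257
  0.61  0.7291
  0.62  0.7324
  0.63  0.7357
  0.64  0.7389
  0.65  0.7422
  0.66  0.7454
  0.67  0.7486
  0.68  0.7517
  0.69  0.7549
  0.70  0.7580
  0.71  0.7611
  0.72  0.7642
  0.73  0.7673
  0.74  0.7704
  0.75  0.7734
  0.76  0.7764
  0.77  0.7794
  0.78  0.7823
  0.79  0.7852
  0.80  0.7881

$96.46

σ√T = 0.48·√0.25 = 0.2400
d₁ = [ln(460/540) + (0.035 − 0.027 + 0.48²/2)·0.25] / 0.2400 = [-0.1603 + 0.0308] / 0.2400 = -0.5398 → -0.54
d₂ = d₁ − σ√T = -0.5398 − 0.2400 = -0.7798 → -0.78
e^(−qT) = e^(−0.027·0.25) = 0.9933;  e^(−rT) = e^(−0.035·0.25) = 0.9913
N(−d₂) = N(0.78) = 0.7823;  N(−d₁) = N(0.54) = 0.7054
P = 540·0.9913·0.7823 − 460·0.9933·0.7054 = 418.7668 − 322.3100 = 96.4568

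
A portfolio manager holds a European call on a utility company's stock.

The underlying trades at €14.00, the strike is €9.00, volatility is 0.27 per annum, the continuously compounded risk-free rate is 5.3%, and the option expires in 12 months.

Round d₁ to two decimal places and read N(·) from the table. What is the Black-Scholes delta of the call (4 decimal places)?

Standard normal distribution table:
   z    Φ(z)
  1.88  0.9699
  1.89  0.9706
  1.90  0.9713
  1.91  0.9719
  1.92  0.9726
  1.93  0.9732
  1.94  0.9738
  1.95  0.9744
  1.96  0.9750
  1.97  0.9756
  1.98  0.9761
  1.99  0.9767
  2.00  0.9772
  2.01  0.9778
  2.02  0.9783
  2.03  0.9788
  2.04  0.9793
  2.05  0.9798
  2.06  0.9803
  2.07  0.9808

σ√T = 0.27 × 1.0000 = 0.2700
d₁ = [ln(14/9) + (0.053 + 0.27²/2)·1] / 0.2700 = [0.4418 + 0.0895] / 0.2700 = 1.9677 ⇒ 1.97
N(d₁) = N(1.97) = 0.9756
Δ_call = N(d₁) = 0.9756

0.9756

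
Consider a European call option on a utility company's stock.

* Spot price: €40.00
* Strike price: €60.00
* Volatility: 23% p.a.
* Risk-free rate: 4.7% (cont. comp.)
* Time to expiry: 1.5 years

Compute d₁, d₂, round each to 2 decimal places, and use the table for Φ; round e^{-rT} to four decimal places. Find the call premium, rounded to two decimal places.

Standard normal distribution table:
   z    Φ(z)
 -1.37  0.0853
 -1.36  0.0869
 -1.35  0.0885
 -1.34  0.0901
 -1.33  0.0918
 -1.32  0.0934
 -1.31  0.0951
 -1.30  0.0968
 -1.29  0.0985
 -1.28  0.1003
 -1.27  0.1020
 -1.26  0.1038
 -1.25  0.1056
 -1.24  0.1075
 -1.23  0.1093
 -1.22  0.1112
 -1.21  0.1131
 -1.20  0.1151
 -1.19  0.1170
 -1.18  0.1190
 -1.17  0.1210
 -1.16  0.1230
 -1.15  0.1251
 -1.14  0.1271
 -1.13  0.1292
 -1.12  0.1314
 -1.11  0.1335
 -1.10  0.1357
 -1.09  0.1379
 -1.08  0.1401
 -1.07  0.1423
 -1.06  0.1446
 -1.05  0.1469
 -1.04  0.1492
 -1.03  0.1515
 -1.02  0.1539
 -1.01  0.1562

€0.74

σ√T = 0.23·√1.5 = 0.2817
d₁ = [ln(40/60) + (0.047 + 0.23²/2)·1.5] / 0.2817 = [-0.4055 + 0.1102] / 0.2817 = -1.0483 → -1.05
d₂ = d₁ − σ√T = -1.0483 − 0.2817 = -1.3300 → -1.33
e^(−rT) = e^(−0.047·1.5) = 0.9319
C = 40·N(-1.05) − 60·0.9319·N(-1.33) = 40·0.1469 − 60·0.9319·0.0918 = 5.8760 − 5.1329 = 0.7431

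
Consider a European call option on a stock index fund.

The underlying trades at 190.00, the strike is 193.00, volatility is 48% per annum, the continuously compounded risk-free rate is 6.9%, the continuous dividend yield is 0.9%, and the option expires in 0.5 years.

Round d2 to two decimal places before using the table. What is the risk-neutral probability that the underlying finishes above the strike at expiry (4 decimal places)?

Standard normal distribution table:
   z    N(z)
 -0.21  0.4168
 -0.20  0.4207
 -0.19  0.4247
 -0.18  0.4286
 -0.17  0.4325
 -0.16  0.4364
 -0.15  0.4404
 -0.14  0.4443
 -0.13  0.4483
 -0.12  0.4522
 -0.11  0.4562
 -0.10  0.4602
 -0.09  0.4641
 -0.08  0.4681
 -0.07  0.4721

T = 0.5;  σ√T = 0.3394
d₁ = [ln(190/193) + (0.069 − 0.009 + 0.48²/2)·0.5] / 0.3394 = [-0.0157 + 0.0876] / 0.3394 = 0.2119 ⇒ 0.21
d₂ = d₁ − σ√T = 0.2119 − 0.3394 = -0.1275 ⇒ -0.13
Pr(exercise) under Q = N(d₂) = 0.4483

0.4483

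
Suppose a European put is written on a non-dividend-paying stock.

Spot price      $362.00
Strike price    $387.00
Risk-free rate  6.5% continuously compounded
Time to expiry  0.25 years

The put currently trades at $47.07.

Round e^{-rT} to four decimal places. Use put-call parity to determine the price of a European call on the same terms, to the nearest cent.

e^(−rT) = e^(−0.065·0.25) = 0.9839
Put-call parity: C − P = S − K·e^(−rT) = 362 − 387·0.9839 = 362 − 380.7693 = -18.7693
C = P + (C − P) = 47.07 + (-18.7693) = 28.3007

$28.30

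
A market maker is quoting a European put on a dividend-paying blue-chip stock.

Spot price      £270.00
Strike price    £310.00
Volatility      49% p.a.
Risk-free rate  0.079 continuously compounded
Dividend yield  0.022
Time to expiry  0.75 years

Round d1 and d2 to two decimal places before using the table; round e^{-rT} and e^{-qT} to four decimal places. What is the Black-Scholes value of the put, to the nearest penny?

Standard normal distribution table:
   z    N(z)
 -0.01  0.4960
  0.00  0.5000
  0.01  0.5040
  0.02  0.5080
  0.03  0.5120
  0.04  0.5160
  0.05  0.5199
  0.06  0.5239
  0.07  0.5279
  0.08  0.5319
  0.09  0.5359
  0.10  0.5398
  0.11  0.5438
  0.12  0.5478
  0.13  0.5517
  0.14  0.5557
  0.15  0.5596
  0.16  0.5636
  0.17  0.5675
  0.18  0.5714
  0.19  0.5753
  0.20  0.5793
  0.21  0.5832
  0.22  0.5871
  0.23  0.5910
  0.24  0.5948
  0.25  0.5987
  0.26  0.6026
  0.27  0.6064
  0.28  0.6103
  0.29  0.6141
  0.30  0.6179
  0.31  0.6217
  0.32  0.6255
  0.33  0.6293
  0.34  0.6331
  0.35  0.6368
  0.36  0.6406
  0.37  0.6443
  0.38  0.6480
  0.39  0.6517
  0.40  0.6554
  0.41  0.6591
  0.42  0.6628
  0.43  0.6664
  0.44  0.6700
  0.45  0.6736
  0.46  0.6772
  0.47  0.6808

£61.91

T = 0.75;  σ√T = 0.4244
d₁ = [ln(270/310) + (0.079 − 0.022 + 0.49²/2)·0.75] / 0.4244 = [-0.1382 + 0.1328] / 0.4244 = -0.0126 ⇒ -0.01
d₂ = d₁ − σ√T = -0.0126 − 0.4244 = -0.4370 ⇒ -0.44
exp(−qT) = exp(−0.022·0.75) = 0.9836;  exp(−rT) = exp(−0.079·0.75) = 0.9425
P = 310·0.9425·N(0.44) − 270·0.9836·N(0.01) = 310·0.9425·0.6700 − 270·0.9836·0.5040 = 195.7573 − 133.8483 = 61.9090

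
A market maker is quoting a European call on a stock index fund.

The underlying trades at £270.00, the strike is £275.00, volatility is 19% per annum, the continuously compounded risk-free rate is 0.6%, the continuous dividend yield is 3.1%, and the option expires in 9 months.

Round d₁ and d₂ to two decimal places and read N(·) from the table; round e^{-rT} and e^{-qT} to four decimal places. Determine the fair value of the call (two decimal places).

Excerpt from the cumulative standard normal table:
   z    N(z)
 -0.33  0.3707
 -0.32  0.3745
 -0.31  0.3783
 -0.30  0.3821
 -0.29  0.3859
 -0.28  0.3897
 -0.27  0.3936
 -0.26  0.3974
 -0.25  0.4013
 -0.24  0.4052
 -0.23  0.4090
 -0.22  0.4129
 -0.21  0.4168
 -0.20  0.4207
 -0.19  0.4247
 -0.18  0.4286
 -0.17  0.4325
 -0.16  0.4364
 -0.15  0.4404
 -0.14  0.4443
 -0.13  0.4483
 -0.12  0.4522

σ√T = 0.19 × 0.8660 = 0.1645
d₁ = [ln(270/275) + (0.006 − 0.031 + ½·0.19²)·0.75] / (σ√T) = (-0.0183 − 0.0052) / 0.1645 = -0.1432 ≈ -0.14
d₂ = -0.1432 − 0.1645 = -0.3077 ≈ -0.31
e^(−qT) = e^(−0.031·0.75) = 0.9770;  e^(−rT) = e^(−0.006·0.75) = 0.9955
N(d₁) = N(-0.14) = 0.4443;  N(d₂) = N(-0.31) = 0.3783
C = 270·0.9770·0.4443 − 275·0.9955·0.3783 = 117.2019 − 103.5644 = 13.6375

£13.64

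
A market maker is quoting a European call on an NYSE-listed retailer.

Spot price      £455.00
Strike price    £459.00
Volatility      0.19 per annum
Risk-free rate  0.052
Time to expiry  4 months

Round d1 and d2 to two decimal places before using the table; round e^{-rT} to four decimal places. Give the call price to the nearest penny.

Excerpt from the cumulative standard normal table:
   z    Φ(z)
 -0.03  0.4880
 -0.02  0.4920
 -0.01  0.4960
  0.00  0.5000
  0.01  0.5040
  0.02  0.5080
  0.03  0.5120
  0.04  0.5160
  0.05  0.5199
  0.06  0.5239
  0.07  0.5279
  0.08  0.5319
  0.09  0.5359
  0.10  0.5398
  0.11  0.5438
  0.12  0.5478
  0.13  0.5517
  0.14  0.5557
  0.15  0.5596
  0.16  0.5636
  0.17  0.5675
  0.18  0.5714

T = 0.3333;  σ√T = 0.1097
d₁ = [ln(455/459) + (0.052 + ½·0.19²)·0.3333] / (σ√T) = (-0.0088 + 0.0233) / 0.1097 = 0.1331 which rounds to 0.13
d₂ = 0.1331 − 0.1097 = 0.0234 which rounds to 0.02
e^(−rT) = e^(−0.052·0.3333) = 0.9828
N(d₁) = N(0.13) = 0.5517;  N(d₂) = N(0.02) = 0.5080
C = 455·0.5517 − 459·0.9828·0.5080 = 251.0235 − 229.1614 = 21.8621

£21.86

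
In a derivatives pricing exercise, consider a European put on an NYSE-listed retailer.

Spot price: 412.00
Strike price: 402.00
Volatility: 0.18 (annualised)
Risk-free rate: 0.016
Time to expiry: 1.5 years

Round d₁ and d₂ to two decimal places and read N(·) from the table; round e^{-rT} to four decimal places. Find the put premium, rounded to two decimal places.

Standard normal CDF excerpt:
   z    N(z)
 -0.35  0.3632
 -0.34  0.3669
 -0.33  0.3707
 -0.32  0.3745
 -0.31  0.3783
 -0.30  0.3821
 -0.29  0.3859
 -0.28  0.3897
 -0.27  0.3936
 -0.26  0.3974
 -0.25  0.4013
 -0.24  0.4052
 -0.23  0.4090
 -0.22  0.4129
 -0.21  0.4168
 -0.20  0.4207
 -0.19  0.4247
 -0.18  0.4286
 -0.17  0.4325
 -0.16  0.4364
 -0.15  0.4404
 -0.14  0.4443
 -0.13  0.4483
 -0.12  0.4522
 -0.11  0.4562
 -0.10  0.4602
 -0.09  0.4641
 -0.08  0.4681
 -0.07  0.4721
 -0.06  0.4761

σ√T = 0.18·√1.5 = 0.2205
ln(S/K) + (r + σ²/2)T = ln(412/402) + (0.016 + 0.18²/2)·1.5 = 0.0246 + 0.0483 = 0.0729
d₁ = 0.0729 / 0.2205 = 0.3306 which rounds to 0.33
d₂ = d₁ − σ√T = 0.3306 − 0.2205 = 0.1101 which rounds to 0.11
exp(−rT) = exp(−0.016·1.5) = 0.9763
P = 402·0.9763·N(-0.11) − 412·N(-0.33) = 402·0.9763·0.4562 − 412·0.3707 = 179.0460 − 152.7284 = 26.3176

26.32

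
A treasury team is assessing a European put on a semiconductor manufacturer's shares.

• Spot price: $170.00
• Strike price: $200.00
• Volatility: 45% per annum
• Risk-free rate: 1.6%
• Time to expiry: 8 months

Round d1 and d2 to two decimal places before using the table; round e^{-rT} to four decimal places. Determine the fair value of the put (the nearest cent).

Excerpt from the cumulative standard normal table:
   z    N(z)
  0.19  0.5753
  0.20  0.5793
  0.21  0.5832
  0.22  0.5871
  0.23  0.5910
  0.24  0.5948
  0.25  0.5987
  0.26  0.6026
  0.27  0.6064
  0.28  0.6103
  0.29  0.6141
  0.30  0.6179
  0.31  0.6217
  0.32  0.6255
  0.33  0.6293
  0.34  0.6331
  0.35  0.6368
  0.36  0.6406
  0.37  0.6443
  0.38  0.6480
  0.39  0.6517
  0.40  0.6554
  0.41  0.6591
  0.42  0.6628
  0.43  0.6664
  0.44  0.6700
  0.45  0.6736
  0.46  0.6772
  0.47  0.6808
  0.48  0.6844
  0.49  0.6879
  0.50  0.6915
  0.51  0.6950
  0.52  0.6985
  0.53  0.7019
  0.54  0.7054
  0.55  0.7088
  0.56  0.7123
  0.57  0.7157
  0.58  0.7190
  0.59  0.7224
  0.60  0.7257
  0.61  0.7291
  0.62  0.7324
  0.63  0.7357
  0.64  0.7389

σ√T = 0.45 × 0.8165 = 0.3674
ln(S/K) + (r + σ²/2)T = ln(170/200) + (0.016 + 0.45²/2)·0.6667 = -0.1625 + 0.0782 = -0.0844
d₁ = -0.0844 / 0.3674 = -0.2296 which rounds to -0.23
d₂ = d₁ − σ√T = -0.2296 − 0.3674 = -0.5970 which rounds to -0.60
exp(−rT) = exp(−0.016·0.6667) = 0.9894
N(−d₂) = N(0.60) = 0.7257;  N(−d₁) = N(0.23) = 0.5910
P = 200·0.9894·0.7257 − 170·0.5910 = 143.6015 − 100.4700 = 43.1315

$43.13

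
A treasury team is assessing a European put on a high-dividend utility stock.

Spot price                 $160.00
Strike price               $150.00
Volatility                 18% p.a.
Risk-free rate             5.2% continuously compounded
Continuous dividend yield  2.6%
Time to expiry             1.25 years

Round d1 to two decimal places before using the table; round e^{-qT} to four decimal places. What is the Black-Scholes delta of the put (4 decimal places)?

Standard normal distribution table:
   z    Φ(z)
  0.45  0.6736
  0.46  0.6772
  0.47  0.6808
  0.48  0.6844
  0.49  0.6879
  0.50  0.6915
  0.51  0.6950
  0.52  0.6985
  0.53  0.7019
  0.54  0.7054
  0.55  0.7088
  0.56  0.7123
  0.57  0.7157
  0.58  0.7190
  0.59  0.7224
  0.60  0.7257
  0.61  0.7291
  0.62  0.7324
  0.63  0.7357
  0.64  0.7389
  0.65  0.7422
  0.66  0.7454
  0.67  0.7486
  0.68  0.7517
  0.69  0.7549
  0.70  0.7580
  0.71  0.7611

-0.2720

σ√T = 0.18 × 1.1180 = 0.2012
ln(S/K) + (r − q + σ²/2)T = ln(160/150) + (0.052 − 0.026 + 0.18²/2)·1.25 = 0.0645 + 0.0528 = 0.1173
d₁ = 0.1173 / 0.2012 = 0.5828 ⇒ 0.58
N(d₁) = N(0.58) = 0.7190
Δ_put = exp(−qT)·(N(d₁) − 1) = 0.9680·(0.7190 − 1) = -0.2720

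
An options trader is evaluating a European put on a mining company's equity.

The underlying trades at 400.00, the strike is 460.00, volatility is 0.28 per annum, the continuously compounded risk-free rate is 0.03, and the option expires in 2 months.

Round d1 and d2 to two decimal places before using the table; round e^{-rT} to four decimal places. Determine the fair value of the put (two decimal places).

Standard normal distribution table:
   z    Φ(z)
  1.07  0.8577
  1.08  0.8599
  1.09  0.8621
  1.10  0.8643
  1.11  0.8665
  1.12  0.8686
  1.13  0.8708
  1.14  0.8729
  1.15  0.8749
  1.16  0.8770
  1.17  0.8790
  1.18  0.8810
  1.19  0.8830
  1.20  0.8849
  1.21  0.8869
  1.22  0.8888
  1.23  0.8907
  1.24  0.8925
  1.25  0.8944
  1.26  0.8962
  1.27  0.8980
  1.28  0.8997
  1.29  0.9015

61.06

σ√T = 0.28·√0.1667 = 0.1143
d₁ = [ln(400/460) + (0.03 + ½·0.28²)·0.1667] / (σ√T) = (-0.1398 + 0.0115) / 0.1143 = -1.1218 ≈ -1.12
d₂ = -1.1218 − 0.1143 = -1.2361 ≈ -1.24
e^(−rT) = e^(−0.03·0.1667) = 0.9950
N(−d₂) = N(1.24) = 0.8925;  N(−d₁) = N(1.12) = 0.8686
P = 460·0.9950·0.8925 − 400·0.8686 = 408.4972 − 347.4400 = 61.0572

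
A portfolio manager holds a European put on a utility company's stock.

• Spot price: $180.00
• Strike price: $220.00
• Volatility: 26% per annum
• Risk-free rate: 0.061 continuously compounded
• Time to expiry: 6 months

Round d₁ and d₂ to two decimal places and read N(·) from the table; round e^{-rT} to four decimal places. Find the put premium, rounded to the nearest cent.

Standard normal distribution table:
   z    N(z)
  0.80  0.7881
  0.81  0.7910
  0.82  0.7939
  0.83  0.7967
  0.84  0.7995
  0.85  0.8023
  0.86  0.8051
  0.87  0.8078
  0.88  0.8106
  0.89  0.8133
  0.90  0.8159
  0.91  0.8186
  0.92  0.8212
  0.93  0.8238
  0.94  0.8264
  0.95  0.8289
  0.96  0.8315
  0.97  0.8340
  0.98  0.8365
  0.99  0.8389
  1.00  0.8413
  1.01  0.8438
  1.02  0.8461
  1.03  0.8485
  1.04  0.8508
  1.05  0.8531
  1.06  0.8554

$37.15

T = 0.5;  σ√T = 0.1838
d₁ = [ln(180/220) + (0.061 + 0.26²/2)·0.5] / 0.1838 = [-0.2007 + 0.0474] / 0.1838 = -0.8337 ≈ -0.83
d₂ = d₁ − σ√T = -0.8337 − 0.1838 = -1.0175 ≈ -1.02
e^(−rT) = e^(−0.061·0.5) = 0.9700
N(−d₂) = N(1.02) = 0.8461;  N(−d₁) = N(0.83) = 0.7967
P = 220·0.9700·0.8461 − 180·0.7967 = 180.5577 − 143.4060 = 37.1517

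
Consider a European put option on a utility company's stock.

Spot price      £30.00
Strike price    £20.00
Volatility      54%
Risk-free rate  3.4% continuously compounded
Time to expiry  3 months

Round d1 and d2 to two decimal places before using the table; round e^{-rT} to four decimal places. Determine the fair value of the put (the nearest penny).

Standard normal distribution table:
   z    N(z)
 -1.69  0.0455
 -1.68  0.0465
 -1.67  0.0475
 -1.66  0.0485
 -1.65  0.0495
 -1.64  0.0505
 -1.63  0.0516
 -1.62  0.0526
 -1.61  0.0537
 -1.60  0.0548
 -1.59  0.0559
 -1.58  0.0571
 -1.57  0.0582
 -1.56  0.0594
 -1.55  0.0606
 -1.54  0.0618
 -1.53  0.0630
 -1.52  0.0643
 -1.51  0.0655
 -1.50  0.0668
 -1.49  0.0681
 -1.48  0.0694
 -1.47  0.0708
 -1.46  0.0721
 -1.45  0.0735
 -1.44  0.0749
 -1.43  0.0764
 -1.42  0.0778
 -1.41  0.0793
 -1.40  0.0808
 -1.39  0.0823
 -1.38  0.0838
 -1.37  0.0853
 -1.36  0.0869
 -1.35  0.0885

σ√T = 0.54 × 0.5000 = 0.2700
d₁ = [ln(30/20) + (0.034 + ½·0.54²)·0.25] / (σ√T) = (0.4055 + 0.0450) / 0.2700 = 1.6682 which rounds to 1.67
d₂ = 1.6682 − 0.2700 = 1.3982 which rounds to 1.40
exp(−rT) = exp(−0.034·0.25) = 0.9915
N(−d₂) = N(-1.40) = 0.0808;  N(−d₁) = N(-1.67) = 0.0475
P = 20·0.9915·0.0808 − 30·0.0475 = 1.6023 − 1.4250 = 0.1773

£0.18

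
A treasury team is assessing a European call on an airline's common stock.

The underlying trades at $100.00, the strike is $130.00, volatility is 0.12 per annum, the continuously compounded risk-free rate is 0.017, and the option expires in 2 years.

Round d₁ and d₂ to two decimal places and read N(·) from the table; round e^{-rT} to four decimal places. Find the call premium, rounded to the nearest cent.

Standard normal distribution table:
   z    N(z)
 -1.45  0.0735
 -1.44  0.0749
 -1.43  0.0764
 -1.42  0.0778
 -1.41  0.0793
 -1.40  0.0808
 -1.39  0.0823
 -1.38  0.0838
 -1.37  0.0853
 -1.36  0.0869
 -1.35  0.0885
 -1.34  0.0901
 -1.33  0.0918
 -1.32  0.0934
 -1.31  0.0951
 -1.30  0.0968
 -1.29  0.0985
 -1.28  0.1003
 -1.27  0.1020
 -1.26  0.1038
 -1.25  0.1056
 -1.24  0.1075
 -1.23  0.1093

T = 2;  σ√T = 0.1697
d₁ = [ln(100/130) + (0.017 + 0.12²/2)·2] / 0.1697 = [-0.2624 + 0.0484] / 0.1697 = -1.2608 ≈ -1.26
d₂ = d₁ − σ√T = -1.2608 − 0.1697 = -1.4305 ≈ -1.43
e^(−rT) = e^(−0.017·2) = 0.9666
N(d₁) = N(-1.26) = 0.1038;  N(d₂) = N(-1.43) = 0.0764
C = 100·0.1038 − 130·0.9666·0.0764 = 10.3800 − 9.6003 = 0.7797

$0.78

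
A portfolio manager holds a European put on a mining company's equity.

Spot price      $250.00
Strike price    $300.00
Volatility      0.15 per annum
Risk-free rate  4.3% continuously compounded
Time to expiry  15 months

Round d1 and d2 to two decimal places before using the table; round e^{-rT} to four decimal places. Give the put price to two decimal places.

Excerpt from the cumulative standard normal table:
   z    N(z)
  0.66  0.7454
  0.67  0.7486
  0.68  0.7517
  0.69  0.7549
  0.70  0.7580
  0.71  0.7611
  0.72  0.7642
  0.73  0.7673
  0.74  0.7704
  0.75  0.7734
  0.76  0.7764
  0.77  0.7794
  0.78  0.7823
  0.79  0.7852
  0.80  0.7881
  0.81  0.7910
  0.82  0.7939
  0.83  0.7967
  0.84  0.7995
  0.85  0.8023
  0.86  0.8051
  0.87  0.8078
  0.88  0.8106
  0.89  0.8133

T = 1.25;  σ√T = 0.1677
ln(S/K) + (r + σ²/2)T = ln(250/300) + (0.043 + 0.15²/2)·1.25 = -0.1823 + 0.0678 = -0.1145
d₁ = -0.1145 / 0.1677 = -0.6828 → -0.68
d₂ = d₁ − σ√T = -0.6828 − 0.1677 = -0.8505 → -0.85
e^(−rT) = e^(−0.043·1.25) = 0.9477
P = 300·0.9477·N(0.85) − 250·N(0.68) = 300·0.9477·0.8023 − 250·0.7517 = 228.1019 − 187.9250 = 40.1769

$40.18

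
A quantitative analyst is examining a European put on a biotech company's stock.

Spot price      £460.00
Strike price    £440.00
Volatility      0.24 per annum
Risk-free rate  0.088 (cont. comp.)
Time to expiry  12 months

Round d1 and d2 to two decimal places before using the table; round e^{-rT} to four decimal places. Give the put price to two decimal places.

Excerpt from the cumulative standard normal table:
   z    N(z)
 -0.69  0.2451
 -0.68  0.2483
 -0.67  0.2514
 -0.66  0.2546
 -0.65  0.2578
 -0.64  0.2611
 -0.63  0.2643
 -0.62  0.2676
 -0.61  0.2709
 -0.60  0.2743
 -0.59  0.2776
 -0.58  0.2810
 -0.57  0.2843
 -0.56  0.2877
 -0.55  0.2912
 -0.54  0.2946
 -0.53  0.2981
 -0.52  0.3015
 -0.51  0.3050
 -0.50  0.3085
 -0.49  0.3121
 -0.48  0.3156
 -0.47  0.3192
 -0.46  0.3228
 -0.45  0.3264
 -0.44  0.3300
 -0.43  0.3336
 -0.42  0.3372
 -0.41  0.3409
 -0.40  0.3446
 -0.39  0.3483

£18.78

T = 1;  σ√T = 0.2400
d₁ = [ln(460/440) + (0.088 + 0.24²/2)·1] / 0.2400 = [0.0445 + 0.1168] / 0.2400 = 0.6719 which rounds to 0.67
d₂ = d₁ − σ√T = 0.6719 − 0.2400 = 0.4319 which rounds to 0.43
e^(−rT) = e^(−0.088·1) = 0.9158
N(−d₂) = N(-0.43) = 0.3336;  N(−d₁) = N(-0.67) = 0.2514
P = 440·0.9158·0.3336 − 460·0.2514 = 134.4248 − 115.6440 = 18.7808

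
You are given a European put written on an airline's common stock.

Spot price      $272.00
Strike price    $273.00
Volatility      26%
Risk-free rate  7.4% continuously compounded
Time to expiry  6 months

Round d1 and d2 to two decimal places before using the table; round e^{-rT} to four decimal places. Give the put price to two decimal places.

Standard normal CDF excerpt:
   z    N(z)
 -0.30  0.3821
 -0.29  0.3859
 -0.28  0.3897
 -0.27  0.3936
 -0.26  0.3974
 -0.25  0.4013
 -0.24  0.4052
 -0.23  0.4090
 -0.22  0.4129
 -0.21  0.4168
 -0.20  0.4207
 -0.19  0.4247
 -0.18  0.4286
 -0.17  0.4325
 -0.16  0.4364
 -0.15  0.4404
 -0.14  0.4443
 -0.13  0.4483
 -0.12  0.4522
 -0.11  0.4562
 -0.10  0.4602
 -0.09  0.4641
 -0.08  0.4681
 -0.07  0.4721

$15.04

T = 0.5;  σ√T = 0.1838
ln(S/K) + (r + σ²/2)T = ln(272/273) + (0.074 + 0.26²/2)·0.5 = -0.0037 + 0.0539 = 0.0502
d₁ = 0.0502 / 0.1838 = 0.2732 ⇒ 0.27
d₂ = d₁ − σ√T = 0.2732 − 0.1838 = 0.0894 ⇒ 0.09
exp(−rT) = exp(−0.074·0.5) = 0.9637
P = 273·0.9637·N(-0.09) − 272·N(-0.27) = 273·0.9637·0.4641 − 272·0.3936 = 122.1001 − 107.0592 = 15.0409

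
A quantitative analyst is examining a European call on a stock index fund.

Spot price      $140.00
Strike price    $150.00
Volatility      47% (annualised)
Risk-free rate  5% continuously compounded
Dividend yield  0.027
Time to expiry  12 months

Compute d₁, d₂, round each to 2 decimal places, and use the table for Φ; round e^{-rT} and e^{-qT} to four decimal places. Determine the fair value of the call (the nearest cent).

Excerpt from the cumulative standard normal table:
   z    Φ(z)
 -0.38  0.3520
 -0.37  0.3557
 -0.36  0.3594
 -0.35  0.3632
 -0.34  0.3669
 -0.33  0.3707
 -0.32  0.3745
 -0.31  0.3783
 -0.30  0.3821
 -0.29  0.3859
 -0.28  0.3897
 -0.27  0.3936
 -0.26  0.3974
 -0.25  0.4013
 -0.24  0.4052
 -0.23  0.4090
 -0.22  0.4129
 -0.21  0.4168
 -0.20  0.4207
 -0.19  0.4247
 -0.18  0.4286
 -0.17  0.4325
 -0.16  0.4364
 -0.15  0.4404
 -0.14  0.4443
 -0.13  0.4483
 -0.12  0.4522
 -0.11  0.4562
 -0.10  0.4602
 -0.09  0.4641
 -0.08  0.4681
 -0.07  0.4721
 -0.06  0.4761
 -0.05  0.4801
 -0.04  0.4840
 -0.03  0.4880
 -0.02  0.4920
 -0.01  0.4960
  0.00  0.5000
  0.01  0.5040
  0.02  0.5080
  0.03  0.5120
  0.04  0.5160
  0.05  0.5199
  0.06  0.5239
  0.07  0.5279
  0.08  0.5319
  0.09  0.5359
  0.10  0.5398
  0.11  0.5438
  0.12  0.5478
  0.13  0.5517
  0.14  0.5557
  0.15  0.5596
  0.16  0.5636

T = 1;  σ√T = 0.4700
d₁ = [ln(140/150) + (0.05 − 0.027 + 0.47²/2)·1] / 0.4700 = [-0.0690 + 0.1334] / 0.4700 = 0.1371 → 0.14
d₂ = d₁ − σ√T = 0.1371 − 0.4700 = -0.3329 → -0.33
e^(−qT) = e^(−0.027·1) = 0.9734;  e^(−rT) = e^(−0.05·1) = 0.9512
N(d₁) = N(0.14) = 0.5557;  N(d₂) = N(-0.33) = 0.3707
C = 140·0.9734·0.5557 − 150·0.9512·0.3707 = 75.7286 − 52.8915 = 22.8371

$22.84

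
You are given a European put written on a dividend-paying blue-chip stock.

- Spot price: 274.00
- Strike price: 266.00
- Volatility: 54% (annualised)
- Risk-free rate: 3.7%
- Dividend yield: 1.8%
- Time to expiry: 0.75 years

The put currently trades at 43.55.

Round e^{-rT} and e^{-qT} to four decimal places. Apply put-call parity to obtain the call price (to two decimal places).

exp(−qT) = exp(−0.018·0.75) = 0.9866;  exp(−rT) = exp(−0.037·0.75) = 0.9726
Put-call parity: C − P = S·e^(−qT) − K·e^(−rT) = 274·0.9866 − 266·0.9726 = 270.3284 − 258.7116 = 11.6168
C = P + (C − P) = 43.55 + (11.6168) = 55.1668

55.17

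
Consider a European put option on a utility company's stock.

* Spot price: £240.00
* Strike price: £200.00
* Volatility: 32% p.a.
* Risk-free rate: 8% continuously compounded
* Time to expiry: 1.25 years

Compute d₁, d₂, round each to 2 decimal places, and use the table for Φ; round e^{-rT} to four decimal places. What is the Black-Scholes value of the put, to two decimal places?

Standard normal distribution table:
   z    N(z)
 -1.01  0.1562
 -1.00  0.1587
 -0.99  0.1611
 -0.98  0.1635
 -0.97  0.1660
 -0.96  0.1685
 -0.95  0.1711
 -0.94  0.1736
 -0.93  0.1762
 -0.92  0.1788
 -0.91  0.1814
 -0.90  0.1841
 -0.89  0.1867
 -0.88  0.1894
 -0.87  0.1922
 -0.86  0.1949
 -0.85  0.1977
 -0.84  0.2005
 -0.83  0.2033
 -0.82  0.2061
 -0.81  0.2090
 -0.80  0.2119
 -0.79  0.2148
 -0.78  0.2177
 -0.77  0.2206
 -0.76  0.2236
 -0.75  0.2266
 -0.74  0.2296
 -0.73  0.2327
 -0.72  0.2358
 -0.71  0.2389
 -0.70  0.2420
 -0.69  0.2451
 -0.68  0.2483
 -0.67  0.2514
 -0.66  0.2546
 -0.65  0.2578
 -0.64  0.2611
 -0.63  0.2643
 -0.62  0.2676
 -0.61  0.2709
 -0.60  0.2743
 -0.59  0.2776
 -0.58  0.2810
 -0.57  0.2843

£9.18

T = 1.25;  σ√T = 0.3578
d₁ = [ln(240/200) + (0.08 + 0.32²/2)·1.25] / 0.3578 = [0.1823 + 0.1640] / 0.3578 = 0.9680 → 0.97
d₂ = d₁ − σ√T = 0.9680 − 0.3578 = 0.6102 → 0.61
e^(−rT) = e^(−0.08·1.25) = 0.9048
N(−d₂) = N(-0.61) = 0.2709;  N(−d₁) = N(-0.97) = 0.1660
P = 200·0.9048·0.2709 − 240·0.1660 = 49.0221 − 39.8400 = 9.1821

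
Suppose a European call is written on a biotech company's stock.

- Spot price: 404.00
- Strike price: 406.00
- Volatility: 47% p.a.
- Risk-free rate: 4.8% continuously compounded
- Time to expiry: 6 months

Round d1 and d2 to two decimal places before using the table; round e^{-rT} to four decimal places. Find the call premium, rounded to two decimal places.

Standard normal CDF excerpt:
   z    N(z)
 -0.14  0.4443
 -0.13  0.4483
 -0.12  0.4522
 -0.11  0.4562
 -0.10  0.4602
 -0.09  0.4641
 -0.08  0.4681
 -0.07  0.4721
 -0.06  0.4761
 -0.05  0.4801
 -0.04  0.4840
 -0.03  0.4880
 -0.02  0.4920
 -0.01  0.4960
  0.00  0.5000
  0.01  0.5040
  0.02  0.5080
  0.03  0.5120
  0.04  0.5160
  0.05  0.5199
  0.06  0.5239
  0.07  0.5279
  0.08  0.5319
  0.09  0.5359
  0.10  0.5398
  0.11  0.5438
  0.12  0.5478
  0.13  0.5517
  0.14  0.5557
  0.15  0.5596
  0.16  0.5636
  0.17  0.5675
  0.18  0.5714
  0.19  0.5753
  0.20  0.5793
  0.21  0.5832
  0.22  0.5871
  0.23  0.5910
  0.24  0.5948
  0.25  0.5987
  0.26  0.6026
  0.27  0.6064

σ√T = 0.47·√0.5 = 0.3323
d₁ = [ln(404/406) + (0.048 + 0.47²/2)·0.5] / 0.3323 = [-0.0049 + 0.0792] / 0.3323 = 0.2235 ≈ 0.22
d₂ = d₁ − σ√T = 0.2235 − 0.3323 = -0.1088 ≈ -0.11
e^(−rT) = e^(−0.048·0.5) = 0.9763
N(d₁) = N(0.22) = 0.5871;  N(d₂) = N(-0.11) = 0.4562
C = 404·0.5871 − 406·0.9763·0.4562 = 237.1884 − 180.8276 = 56.3608

56.36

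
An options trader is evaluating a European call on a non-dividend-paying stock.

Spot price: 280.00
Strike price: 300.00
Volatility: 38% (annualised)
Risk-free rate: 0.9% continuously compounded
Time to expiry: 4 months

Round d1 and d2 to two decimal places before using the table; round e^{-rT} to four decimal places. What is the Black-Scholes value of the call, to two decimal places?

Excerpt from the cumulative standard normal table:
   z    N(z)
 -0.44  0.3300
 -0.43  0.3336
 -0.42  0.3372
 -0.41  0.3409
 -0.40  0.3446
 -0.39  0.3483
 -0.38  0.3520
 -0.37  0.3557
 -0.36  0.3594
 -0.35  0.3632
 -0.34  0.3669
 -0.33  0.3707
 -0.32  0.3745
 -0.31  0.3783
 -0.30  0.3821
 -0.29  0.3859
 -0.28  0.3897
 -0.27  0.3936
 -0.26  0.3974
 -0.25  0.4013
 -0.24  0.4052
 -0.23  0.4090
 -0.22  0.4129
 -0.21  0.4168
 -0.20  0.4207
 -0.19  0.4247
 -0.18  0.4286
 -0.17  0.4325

16.95

σ√T = 0.38 × 0.5774 = 0.2194
d₁ = [ln(280/300) + (0.009 + 0.38²/2)·0.3333] / 0.2194 = [-0.0690 + 0.0271] / 0.2194 = -0.1911 ⇒ -0.19
d₂ = d₁ − σ√T = -0.1911 − 0.2194 = -0.4105 ⇒ -0.41
exp(−rT) = exp(−0.009·0.3333) = 0.9970
N(d₁) = N(-0.19) = 0.4247;  N(d₂) = N(-0.41) = 0.3409
C = 280·0.4247 − 300·0.9970·0.3409 = 118.9160 − 101.9632 = 16.9528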